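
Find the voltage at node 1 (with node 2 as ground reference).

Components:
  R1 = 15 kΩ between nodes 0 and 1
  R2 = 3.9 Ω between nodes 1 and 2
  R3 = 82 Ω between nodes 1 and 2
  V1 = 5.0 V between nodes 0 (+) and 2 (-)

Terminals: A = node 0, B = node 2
Nodal analysis, taking node 2 as the 0 V reference.
Source V1 fixes V_0 = 5 V.
KCL at each unknown node (sum of currents leaving = 0; resistances in Ω):
  Node 1: (V_1 - 5)/15000 + (V_1 - 0)/3.9 + (V_1 - 0)/82 = 0
Collecting terms: 0.2687 × V_1 = 0.0003333  =>  V_1 = 0.001241 V
The requested potential is V_1 = 0.001241 V.

Final answer: V_1 = 0.001241 V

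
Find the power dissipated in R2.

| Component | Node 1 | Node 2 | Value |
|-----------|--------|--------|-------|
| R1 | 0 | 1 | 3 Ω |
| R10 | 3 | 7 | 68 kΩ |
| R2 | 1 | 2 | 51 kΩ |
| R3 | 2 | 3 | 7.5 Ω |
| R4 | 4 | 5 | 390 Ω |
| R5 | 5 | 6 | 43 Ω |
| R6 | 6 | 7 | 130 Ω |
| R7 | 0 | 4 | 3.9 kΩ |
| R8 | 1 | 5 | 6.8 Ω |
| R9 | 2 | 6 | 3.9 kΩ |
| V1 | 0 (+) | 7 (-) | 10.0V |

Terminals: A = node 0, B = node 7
Nodal analysis, taking node 7 as the 0 V reference.
Source V1 fixes V_0 = 10 V.
KCL at each unknown node (sum of currents leaving = 0; resistances in Ω):
  Node 1: (V_1 - 10)/3 + (V_1 - V_2)/51000 + (V_1 - V_5)/6.8 = 0
  Node 2: (V_2 - V_1)/51000 + (V_2 - V_3)/7.5 + (V_2 - V_6)/3900 = 0
  Node 3: (V_3 - V_2)/7.5 + (V_3 - 0)/68000 = 0
  Node 4: (V_4 - V_5)/390 + (V_4 - 10)/3900 = 0
  Node 5: (V_5 - V_4)/390 + (V_5 - V_6)/43 + (V_5 - V_1)/6.8 = 0
  Node 6: (V_6 - V_5)/43 + (V_6 - 0)/130 + (V_6 - V_2)/3900 = 0
Collecting terms (coefficients in siemens):
  0.4804·V_1 - 0.00001961·V_2 - 0.1471·V_5 = 3.333
  0.1336·V_2 - 0.00001961·V_1 - 0.1333·V_3 - 0.0002564·V_6 = 0
  0.1333·V_3 - 0.1333·V_2 = 0
  0.002821·V_4 - 0.002564·V_5 = 0.002564
  0.1729·V_5 - 0.1471·V_1 - 0.002564·V_4 - 0.02326·V_6 = 0
  0.0312·V_6 - 0.0002564·V_2 - 0.02326·V_5 = 0
Solving these 6 simultaneous equations (Gaussian elimination) gives:
  V_1 = 9.836 V, V_2 = 6.935 V, V_3 = 6.934 V, V_4 = 9.513 V
  V_5 = 9.465 V, V_6 = 7.111 V
I_R2 = (V_1 - V_2)/R2 = (9.836 - 6.935)/51000 = 0.00005689 A
P_R2 = I_R2² × R2 = (0.00005689)² × 51000 = 0.000165 W

Final answer: 0.000165 W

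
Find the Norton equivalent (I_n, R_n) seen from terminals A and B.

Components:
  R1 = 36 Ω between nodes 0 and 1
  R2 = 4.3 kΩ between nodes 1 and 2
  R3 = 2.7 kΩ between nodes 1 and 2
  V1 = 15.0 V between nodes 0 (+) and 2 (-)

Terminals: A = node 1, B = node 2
Find the Thévenin equivalent first; then I_n = V_th/R_th and R_n = R_th.
Step 1 — V_th is the open-circuit voltage V_A - V_B (nothing connected across the terminals).
Nodal analysis, taking node 2 as the 0 V reference.
Source V1 fixes V_0 = 15 V.
KCL at each unknown node (sum of currents leaving = 0; resistances in Ω):
  Node 1: (V_1 - 15)/36 + (V_1 - 0)/4300 + (V_1 - 0)/2700 = 0
Collecting terms: 0.02838 × V_1 = 0.4167  =>  V_1 = 14.68 V
V_th = V_1 - V_2 = 14.68 - 0 = 14.68 V
Step 2 — R_th: zero the source — replace V1 by a short circuit (node 2 merges into node 0) — and find the resistance seen between A (node 1) and B (node 0).
Reduce the network between node 1 (A) and node 0 (B) by series/parallel combination:
  Rp1 = R1 ‖ R2 ‖ R3 (parallel, all between nodes 0 and 1) = 1/(1/36 + 1/4300 + 1/2700) = 35.24 Ω
R_th = 35.24 Ω
I_n = V_th/R_th = 14.68/35.24 = 0.4167 A, and R_n = R_th = 35.24 Ω

Final answer: I_n = 0.4167 A, R_n = 35.24 Ω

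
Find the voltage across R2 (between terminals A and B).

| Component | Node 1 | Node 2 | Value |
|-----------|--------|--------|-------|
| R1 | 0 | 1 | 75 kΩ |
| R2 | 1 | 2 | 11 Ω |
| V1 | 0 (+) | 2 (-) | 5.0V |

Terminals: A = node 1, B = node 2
R1 and R2 are in series across V1 (node 0 → node 1 → node 2), and the output A–B is taken across R2, so this is a voltage divider.
Series current: I = V1/(R1 + R2) = 5/(75000 + 11) = 5/75010 = 0.00006666 A
V_R2 = I × R2 = V1 × R2/(R1 + R2) = 5 × 11/75010 = 0.0007332 V

Final answer: 0.0007332 V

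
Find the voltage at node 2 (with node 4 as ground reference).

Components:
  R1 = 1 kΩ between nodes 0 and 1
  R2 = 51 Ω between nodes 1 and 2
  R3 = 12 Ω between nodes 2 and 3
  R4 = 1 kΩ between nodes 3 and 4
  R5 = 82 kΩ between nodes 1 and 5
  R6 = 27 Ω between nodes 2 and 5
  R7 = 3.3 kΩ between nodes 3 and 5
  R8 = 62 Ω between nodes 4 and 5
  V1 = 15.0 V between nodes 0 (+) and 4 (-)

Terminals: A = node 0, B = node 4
Nodal analysis, taking node 4 as the 0 V reference.
Source V1 fixes V_0 = 15 V.
KCL at each unknown node (sum of currents leaving = 0; resistances in Ω):
  Node 1: (V_1 - 15)/1000 + (V_1 - V_2)/51 + (V_1 - V_5)/82000 = 0
  Node 2: (V_2 - V_1)/51 + (V_2 - V_3)/12 + (V_2 - V_5)/27 = 0
  Node 3: (V_3 - V_2)/12 + (V_3 - 0)/1000 + (V_3 - V_5)/3300 = 0
  Node 5: (V_5 - V_1)/82000 + (V_5 - V_2)/27 + (V_5 - V_3)/3300 + (V_5 - 0)/62 = 0
Collecting terms (coefficients in siemens):
  0.02062·V_1 - 0.01961·V_2 - 0.0000122·V_5 = 0.015
  0.14·V_2 - 0.01961·V_1 - 0.08333·V_3 - 0.03704·V_5 = 0
  0.08464·V_3 - 0.08333·V_2 - 0.000303·V_5 = 0
  0.05348·V_5 - 0.0000122·V_1 - 0.03704·V_2 - 0.000303·V_3 = 0
Solving these 4 simultaneous equations (Gaussian elimination) gives:
  V_1 = 1.756 V, V_2 = 1.081 V, V_3 = 1.067 V, V_5 = 0.755 V
The requested potential is V_2 = 1.081 V.

Final answer: V_2 = 1.081 V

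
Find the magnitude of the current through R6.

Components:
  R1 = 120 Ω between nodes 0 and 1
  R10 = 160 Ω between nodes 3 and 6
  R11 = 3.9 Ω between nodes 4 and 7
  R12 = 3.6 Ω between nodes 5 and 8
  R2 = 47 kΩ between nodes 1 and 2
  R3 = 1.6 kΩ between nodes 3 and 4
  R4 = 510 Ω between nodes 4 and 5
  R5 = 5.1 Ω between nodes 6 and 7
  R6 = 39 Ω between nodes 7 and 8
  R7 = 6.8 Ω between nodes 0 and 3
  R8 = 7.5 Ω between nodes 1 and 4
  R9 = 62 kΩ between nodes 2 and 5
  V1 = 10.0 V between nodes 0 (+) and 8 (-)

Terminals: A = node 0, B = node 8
Nodal analysis, taking node 8 as the 0 V reference.
Source V1 fixes V_0 = 10 V.
KCL at each unknown node (sum of currents leaving = 0; resistances in Ω):
  Node 1: (V_1 - 10)/120 + (V_1 - V_2)/47000 + (V_1 - V_4)/7.5 = 0
  Node 2: (V_2 - V_1)/47000 + (V_2 - V_5)/62000 = 0
  Node 3: (V_3 - V_4)/1600 + (V_3 - 10)/6.8 + (V_3 - V_6)/160 = 0
  Node 4: (V_4 - V_3)/1600 + (V_4 - V_5)/510 + (V_4 - V_1)/7.5 + (V_4 - V_7)/3.9 = 0
  Node 5: (V_5 - V_4)/510 + (V_5 - V_2)/62000 + (V_5 - 0)/3.6 = 0
  Node 6: (V_6 - V_7)/5.1 + (V_6 - V_3)/160 = 0
  Node 7: (V_7 - V_6)/5.1 + (V_7 - 0)/39 + (V_7 - V_4)/3.9 = 0
Collecting terms (coefficients in siemens):
  0.1417·V_1 - 0.00002128·V_2 - 0.1333·V_4 = 0.08333
  0.00003741·V_2 - 0.00002128·V_1 - 0.00001613·V_5 = 0
  0.1539·V_3 - 0.000625·V_4 - 0.00625·V_6 = 1.471
  0.3923·V_4 - 0.1333·V_1 - 0.000625·V_3 - 0.001961·V_5 - 0.2564·V_7 = 0
  0.2798·V_5 - 0.00001613·V_2 - 0.001961·V_4 = 0
  0.2023·V_6 - 0.00625·V_3 - 0.1961·V_7 = 0
  0.4781·V_7 - 0.2564·V_4 - 0.1961·V_6 = 0
Solving these 7 simultaneous equations (Gaussian elimination) gives:
  V_1 = 3.922 V, V_2 = 2.242 V, V_3 = 9.712 V, V_4 = 3.542 V
  V_5 = 0.02496 V, V_6 = 3.553 V, V_7 = 3.357 V
I_R6 = (V_7 - V_8)/R6 = (3.357 - 0)/39 = 0.08607 A
|I_R6| = 0.08607 A

Final answer: |I_R6| = 0.08607 A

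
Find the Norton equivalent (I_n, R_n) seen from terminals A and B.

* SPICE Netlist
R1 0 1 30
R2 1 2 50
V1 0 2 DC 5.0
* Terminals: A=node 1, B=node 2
Find the Thévenin equivalent first; then I_n = V_th/R_th and R_n = R_th.
Step 1 — V_th is the open-circuit voltage V_A - V_B (nothing connected across the terminals).
Nodal analysis, taking node 2 as the 0 V reference.
Source V1 fixes V_0 = 5 V.
KCL at each unknown node (sum of currents leaving = 0; resistances in Ω):
  Node 1: (V_1 - 5)/30 + (V_1 - 0)/50 = 0
Collecting terms: 0.05333 × V_1 = 0.1667  =>  V_1 = 3.125 V
V_th = V_1 - V_2 = 3.125 - 0 = 3.125 V
Step 2 — R_th: zero the source — replace V1 by a short circuit (node 2 merges into node 0) — and find the resistance seen between A (node 1) and B (node 0).
Reduce the network between node 1 (A) and node 0 (B) by series/parallel combination:
  Rp1 = R1 ‖ R2 (parallel, both between nodes 0 and 1) = 1/(1/30 + 1/50) = 18.75 Ω
R_th = 18.75 Ω
I_n = V_th/R_th = 3.125/18.75 = 0.1667 A, and R_n = R_th = 18.75 Ω

Final answer: I_n = 0.1667 A, R_n = 18.75 Ω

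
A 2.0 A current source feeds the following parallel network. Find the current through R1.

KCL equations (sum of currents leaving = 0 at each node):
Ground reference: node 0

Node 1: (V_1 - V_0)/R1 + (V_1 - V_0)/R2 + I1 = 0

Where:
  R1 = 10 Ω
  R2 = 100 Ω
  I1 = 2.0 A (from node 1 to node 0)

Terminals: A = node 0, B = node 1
All resistors sit directly between nodes 0 and 1, so they are in parallel and share one voltage V; the full source current 2 A splits among them.
1/R_par = 1/10 + 1/100 = 0.11 S  =>  R_par = 9.091 Ω
V = I × R_par = 2 × 9.091 = 18.18 V
I_R1 = V/R1 = 18.18/10 = 1.818 A

Final answer: 1.818 A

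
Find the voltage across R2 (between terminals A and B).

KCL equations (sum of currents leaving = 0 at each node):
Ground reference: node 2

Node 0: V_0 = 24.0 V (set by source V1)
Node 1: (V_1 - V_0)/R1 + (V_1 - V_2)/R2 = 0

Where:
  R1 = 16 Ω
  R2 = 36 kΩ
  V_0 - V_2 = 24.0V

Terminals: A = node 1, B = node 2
R1 and R2 are in series across V1 (node 0 → node 1 → node 2), and the output A–B is taken across R2, so this is a voltage divider.
Series current: I = V1/(R1 + R2) = 24/(16 + 36000) = 24/36020 = 0.0006664 A
V_R2 = I × R2 = V1 × R2/(R1 + R2) = 24 × 36000/36020 = 23.99 V

Final answer: 23.99 V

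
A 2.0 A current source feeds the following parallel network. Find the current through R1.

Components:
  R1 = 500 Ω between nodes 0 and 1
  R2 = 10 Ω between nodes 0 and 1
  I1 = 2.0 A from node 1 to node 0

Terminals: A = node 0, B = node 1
All resistors sit directly between nodes 0 and 1, so they are in parallel and share one voltage V; the full source current 2 A splits among them.
1/R_par = 1/500 + 1/10 = 0.102 S  =>  R_par = 9.804 Ω
V = I × R_par = 2 × 9.804 = 19.61 V
I_R1 = V/R1 = 19.61/500 = 0.03922 A

Final answer: 0.03922 A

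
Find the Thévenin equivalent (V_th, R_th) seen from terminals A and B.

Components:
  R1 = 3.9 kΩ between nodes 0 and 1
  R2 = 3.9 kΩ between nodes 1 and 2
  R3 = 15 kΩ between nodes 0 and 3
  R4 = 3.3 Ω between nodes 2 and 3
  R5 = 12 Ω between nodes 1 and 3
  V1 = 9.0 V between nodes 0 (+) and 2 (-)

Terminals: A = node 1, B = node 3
Step 1 — V_th is the open-circuit voltage V_A - V_B (nothing connected across the terminals).
Nodal analysis, taking node 2 as the 0 V reference.
Source V1 fixes V_0 = 9 V.
KCL at each unknown node (sum of currents leaving = 0; resistances in Ω):
  Node 1: (V_1 - 9)/3900 + (V_1 - 0)/3900 + (V_1 - V_3)/12 = 0
  Node 3: (V_3 - 9)/15000 + (V_3 - 0)/3.3 + (V_3 - V_1)/12 = 0
Collecting terms (coefficients in siemens):
  0.08385·V_1 - 0.08333·V_3 = 0.002308
  0.3864·V_3 - 0.08333·V_1 = 0.0006
Determinant D = (0.08385)(0.3864) - (-0.08333)(-0.08333) = 0.02546
V_1 = [(0.002308)(0.3864) - (-0.08333)(0.0006)]/D = 0.037 V
V_3 = [(0.08385)(0.0006) - (0.002308)(-0.08333)]/D = 0.009531 V
V_th = V_1 - V_3 = 0.037 - 0.009531 = 0.02746 V
Step 2 — R_th: zero the source — replace V1 by a short circuit (node 2 merges into node 0) — and find the resistance seen between A (node 1) and B (node 3).
Reduce the network between node 1 (A) and node 3 (B) by series/parallel combination:
  Rp1 = R1 ‖ R2 (parallel, both between nodes 0 and 1) = 1/(1/3900 + 1/3900) = 1950 Ω
  Rp2 = R3 ‖ R4 (parallel, both between nodes 0 and 3) = 1/(1/15000 + 1/3.3) = 3.299 Ω
  Rs1 = Rp1 + Rp2 (series, joined only at node 0) = 1950 + 3.299 = 1953 Ω
  Rp3 = R5 ‖ Rs1 (parallel, both between nodes 1 and 3) = 1/(1/12 + 1/1953) = 11.93 Ω
R_th = 11.93 Ω

Final answer: V_th = 0.02746 V, R_th = 11.93 Ω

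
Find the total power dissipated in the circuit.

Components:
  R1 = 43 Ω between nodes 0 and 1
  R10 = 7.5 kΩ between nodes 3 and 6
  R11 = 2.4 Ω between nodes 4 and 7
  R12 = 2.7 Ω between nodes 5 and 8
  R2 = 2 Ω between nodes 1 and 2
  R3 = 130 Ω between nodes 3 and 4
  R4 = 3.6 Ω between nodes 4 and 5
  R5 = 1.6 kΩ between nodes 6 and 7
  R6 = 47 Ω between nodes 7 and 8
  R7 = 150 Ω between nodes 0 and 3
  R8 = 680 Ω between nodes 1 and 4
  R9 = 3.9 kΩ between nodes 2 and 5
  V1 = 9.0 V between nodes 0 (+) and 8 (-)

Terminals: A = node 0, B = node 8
Nodal analysis, taking node 8 as the 0 V reference.
Source V1 fixes V_0 = 9 V.
KCL at each unknown node (sum of currents leaving = 0; resistances in Ω):
  Node 1: (V_1 - 9)/43 + (V_1 - V_2)/2 + (V_1 - V_4)/680 = 0
  Node 2: (V_2 - V_1)/2 + (V_2 - V_5)/3900 = 0
  Node 3: (V_3 - V_4)/130 + (V_3 - 9)/150 + (V_3 - V_6)/7500 = 0
  Node 4: (V_4 - V_3)/130 + (V_4 - V_5)/3.6 + (V_4 - V_1)/680 + (V_4 - V_7)/2.4 = 0
  Node 5: (V_5 - V_4)/3.6 + (V_5 - V_2)/3900 + (V_5 - 0)/2.7 = 0
  Node 6: (V_6 - V_7)/1600 + (V_6 - V_3)/7500 = 0
  Node 7: (V_7 - V_6)/1600 + (V_7 - 0)/47 + (V_7 - V_4)/2.4 = 0
Collecting terms (coefficients in siemens):
  0.5247·V_1 - 0.5·V_2 - 0.001471·V_4 = 0.2093
  0.5003·V_2 - 0.5·V_1 - 0.0002564·V_5 = 0
  0.01449·V_3 - 0.007692·V_4 - 0.0001333·V_6 = 0.06
  0.7036·V_4 - 0.001471·V_1 - 0.007692·V_3 - 0.2778·V_5 - 0.4167·V_7 = 0
  0.6484·V_5 - 0.0002564·V_2 - 0.2778·V_4 = 0
  0.0007583·V_6 - 0.0001333·V_3 - 0.000625·V_7 = 0
  0.4386·V_7 - 0.4167·V_4 - 0.000625·V_6 = 0
Solving these 7 simultaneous equations (Gaussian elimination) gives:
  V_1 = 8.394 V, V_2 = 8.389 V, V_3 = 4.28 V, V_4 = 0.2477 V
  V_5 = 0.1094 V, V_6 = 0.9477 V, V_7 = 0.2367 V
Power in each resistor, P = (ΔV)²/R:
  P_R1 = (9 - 8.394)²/43 = 0.008552 W
  P_R2 = (8.394 - 8.389)²/2 = 0.000009015 W
  P_R3 = (4.28 - 0.2477)²/130 = 0.1251 W
  P_R4 = (0.2477 - 0.1094)²/3.6 = 0.005311 W
  P_R5 = (0.9477 - 0.2367)²/1600 = 0.0003159 W
  P_R6 = (0.2367 - 0)²/47 = 0.001192 W
  P_R7 = (9 - 4.28)²/150 = 0.1485 W
  P_R8 = (8.394 - 0.2477)²/680 = 0.09758 W
  P_R9 = (8.389 - 0.1094)²/3900 = 0.01758 W
  P_R10 = (4.28 - 0.9477)²/7500 = 0.001481 W
  P_R11 = (0.2477 - 0.2367)²/2.4 = 0.0000506 W
  P_R12 = (0.1094 - 0)²/2.7 = 0.004435 W
P_total = P_R1 + P_R2 + P_R3 + P_R4 + P_R5 + P_R6 + P_R7 + P_R8 + P_R9 + P_R10 + P_R11 + P_R12 = 0.4101 W

Final answer: 0.4101 W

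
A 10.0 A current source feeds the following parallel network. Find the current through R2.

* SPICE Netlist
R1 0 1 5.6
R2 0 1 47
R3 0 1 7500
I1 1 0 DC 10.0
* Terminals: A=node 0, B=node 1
All resistors sit directly between nodes 0 and 1, so they are in parallel and share one voltage V; the full source current 10 A splits among them.
1/R_par = 1/5.6 + 1/47 + 1/7500 = 0.2 S  =>  R_par = 5 Ω
V = I × R_par = 10 × 5 = 50 V
I_R2 = V/R2 = 50/47 = 1.064 A

Final answer: 1.064 A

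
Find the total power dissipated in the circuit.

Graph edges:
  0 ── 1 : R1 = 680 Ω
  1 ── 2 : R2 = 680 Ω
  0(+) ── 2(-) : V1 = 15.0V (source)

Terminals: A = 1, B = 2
Nodal analysis, taking node 2 as the 0 V reference.
Source V1 fixes V_0 = 15 V.
KCL at each unknown node (sum of currents leaving = 0; resistances in Ω):
  Node 1: (V_1 - 15)/680 + (V_1 - 0)/680 = 0
Collecting terms: 0.002941 × V_1 = 0.02206  =>  V_1 = 7.5 V
Power in each resistor, P = (ΔV)²/R:
  P_R1 = (15 - 7.5)²/680 = 0.08272 W
  P_R2 = (7.5 - 0)²/680 = 0.08272 W
P_total = P_R1 + P_R2 = 0.1654 W

Final answer: 0.1654 W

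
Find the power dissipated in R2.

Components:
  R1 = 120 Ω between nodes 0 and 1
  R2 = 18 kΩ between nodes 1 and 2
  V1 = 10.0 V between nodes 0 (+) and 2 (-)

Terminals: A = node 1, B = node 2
Nodal analysis, taking node 2 as the 0 V reference.
Source V1 fixes V_0 = 10 V.
KCL at each unknown node (sum of currents leaving = 0; resistances in Ω):
  Node 1: (V_1 - 10)/120 + (V_1 - 0)/18000 = 0
Collecting terms: 0.008389 × V_1 = 0.08333  =>  V_1 = 9.934 V
I_R2 = (V_1 - V_2)/R2 = (9.934 - 0)/18000 = 0.0005519 A
P_R2 = I_R2² × R2 = (0.0005519)² × 18000 = 0.005482 W

Final answer: 0.005482 W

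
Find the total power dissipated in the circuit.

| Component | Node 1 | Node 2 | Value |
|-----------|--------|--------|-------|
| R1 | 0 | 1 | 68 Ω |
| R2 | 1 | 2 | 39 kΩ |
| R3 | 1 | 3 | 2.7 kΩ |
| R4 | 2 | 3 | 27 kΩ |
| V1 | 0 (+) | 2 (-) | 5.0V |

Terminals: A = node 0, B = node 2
Nodal analysis, taking node 2 as the 0 V reference.
Source V1 fixes V_0 = 5 V.
KCL at each unknown node (sum of currents leaving = 0; resistances in Ω):
  Node 1: (V_1 - 5)/68 + (V_1 - 0)/39000 + (V_1 - V_3)/2700 = 0
  Node 3: (V_3 - V_1)/2700 + (V_3 - 0)/27000 = 0
Collecting terms (coefficients in siemens):
  0.0151·V_1 - 0.0003704·V_3 = 0.07353
  0.0004074·V_3 - 0.0003704·V_1 = 0
Determinant D = (0.0151)(0.0004074) - (-0.0003704)(-0.0003704) = 0.000006015
V_1 = [(0.07353)(0.0004074) - (-0.0003704)(0)]/D = 4.98 V
V_3 = [(0.0151)(0) - (0.07353)(-0.0003704)]/D = 4.527 V
Power in each resistor, P = (ΔV)²/R:
  P_R1 = (5 - 4.98)²/68 = 0.000005932 W
  P_R2 = (4.98 - 0)²/39000 = 0.0006359 W
  P_R3 = (4.98 - 4.527)²/2700 = 0.00007591 W
  P_R4 = (0 - 4.527)²/27000 = 0.0007591 W
P_total = P_R1 + P_R2 + P_R3 + P_R4 = 0.001477 W

Final answer: 0.001477 W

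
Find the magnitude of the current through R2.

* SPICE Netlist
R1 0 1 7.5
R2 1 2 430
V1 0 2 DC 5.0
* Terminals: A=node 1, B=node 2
Nodal analysis, taking node 2 as the 0 V reference.
Source V1 fixes V_0 = 5 V.
KCL at each unknown node (sum of currents leaving = 0; resistances in Ω):
  Node 1: (V_1 - 5)/7.5 + (V_1 - 0)/430 = 0
Collecting terms: 0.1357 × V_1 = 0.6667  =>  V_1 = 4.914 V
I_R2 = (V_1 - V_2)/R2 = (4.914 - 0)/430 = 0.01143 A
|I_R2| = 0.01143 A

Final answer: |I_R2| = 0.01143 A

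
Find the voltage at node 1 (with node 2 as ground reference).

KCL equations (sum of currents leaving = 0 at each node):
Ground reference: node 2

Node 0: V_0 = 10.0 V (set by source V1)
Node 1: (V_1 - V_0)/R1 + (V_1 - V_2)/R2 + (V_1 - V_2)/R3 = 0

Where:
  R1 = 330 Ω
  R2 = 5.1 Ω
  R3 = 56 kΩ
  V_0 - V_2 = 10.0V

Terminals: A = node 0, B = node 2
Nodal analysis, taking node 2 as the 0 V reference.
Source V1 fixes V_0 = 10 V.
KCL at each unknown node (sum of currents leaving = 0; resistances in Ω):
  Node 1: (V_1 - 10)/330 + (V_1 - 0)/5.1 + (V_1 - 0)/56000 = 0
Collecting terms: 0.1991 × V_1 = 0.0303  =>  V_1 = 0.1522 V
The requested potential is V_1 = 0.1522 V.

Final answer: V_1 = 0.1522 V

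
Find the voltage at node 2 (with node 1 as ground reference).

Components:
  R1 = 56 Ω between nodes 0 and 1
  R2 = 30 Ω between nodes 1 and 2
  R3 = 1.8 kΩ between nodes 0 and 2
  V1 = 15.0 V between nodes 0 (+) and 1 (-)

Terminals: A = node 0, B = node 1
Nodal analysis, taking node 1 as the 0 V reference.
Source V1 fixes V_0 = 15 V.
KCL at each unknown node (sum of currents leaving = 0; resistances in Ω):
  Node 2: (V_2 - 0)/30 + (V_2 - 15)/1800 = 0
Collecting terms: 0.03389 × V_2 = 0.008333  =>  V_2 = 0.2459 V
The requested potential is V_2 = 0.2459 V.

Final answer: V_2 = 0.2459 V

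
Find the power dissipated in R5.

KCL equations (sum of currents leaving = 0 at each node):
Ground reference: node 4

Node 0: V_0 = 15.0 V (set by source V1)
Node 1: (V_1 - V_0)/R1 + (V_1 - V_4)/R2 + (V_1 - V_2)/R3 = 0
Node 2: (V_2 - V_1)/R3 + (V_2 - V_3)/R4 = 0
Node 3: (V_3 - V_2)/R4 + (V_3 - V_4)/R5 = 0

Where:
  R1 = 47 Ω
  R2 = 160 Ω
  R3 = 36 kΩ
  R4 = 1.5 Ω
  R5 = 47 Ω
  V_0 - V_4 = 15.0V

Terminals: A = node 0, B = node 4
Nodal analysis, taking node 4 as the 0 V reference.
Source V1 fixes V_0 = 15 V.
KCL at each unknown node (sum of currents leaving = 0; resistances in Ω):
  Node 1: (V_1 - 15)/47 + (V_1 - 0)/160 + (V_1 - V_2)/36000 = 0
  Node 2: (V_2 - V_1)/36000 + (V_2 - V_3)/1.5 = 0
  Node 3: (V_3 - V_2)/1.5 + (V_3 - 0)/47 = 0
Collecting terms (coefficients in siemens):
  0.02755·V_1 - 0.00002778·V_2 = 0.3191
  0.6667·V_2 - 0.00002778·V_1 - 0.6667·V_3 = 0
  0.6879·V_3 - 0.6667·V_2 = 0
Solving these 3 simultaneous equations (Gaussian elimination) gives:
  V_1 = 11.58 V, V_2 = 0.01558 V, V_3 = 0.0151 V
I_R5 = (V_3 - V_4)/R5 = (0.0151 - 0)/47 = 0.0003213 A
P_R5 = I_R5² × R5 = (0.0003213)² × 47 = 0.000004852 W

Final answer: 4.852e-06 W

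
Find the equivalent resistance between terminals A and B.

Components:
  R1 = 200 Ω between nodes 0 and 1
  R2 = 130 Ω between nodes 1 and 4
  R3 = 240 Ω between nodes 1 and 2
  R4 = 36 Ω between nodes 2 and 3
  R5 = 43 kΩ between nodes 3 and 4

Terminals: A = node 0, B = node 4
Reduce the network between node 0 (A) and node 4 (B) by series/parallel combination:
  Rs1 = R3 + R4 (series, joined only at node 2) = 240 + 36 = 276 Ω
  Rs2 = R5 + Rs1 (series, joined only at node 3) = 43000 + 276 = 43280 Ω
  Rp1 = R2 ‖ Rs2 (parallel, both between nodes 1 and 4) = 1/(1/130 + 1/43280) = 129.6 Ω
  Rs3 = R1 + Rp1 (series, joined only at node 1) = 200 + 129.6 = 329.6 Ω
R_eq = 329.6 Ω

Final answer: 329.6 Ω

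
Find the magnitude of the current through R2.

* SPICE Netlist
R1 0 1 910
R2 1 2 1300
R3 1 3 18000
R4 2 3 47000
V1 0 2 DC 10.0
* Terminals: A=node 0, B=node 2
Nodal analysis, taking node 2 as the 0 V reference.
Source V1 fixes V_0 = 10 V.
KCL at each unknown node (sum of currents leaving = 0; resistances in Ω):
  Node 1: (V_1 - 10)/910 + (V_1 - 0)/1300 + (V_1 - V_3)/18000 = 0
  Node 3: (V_3 - V_1)/18000 + (V_3 - 0)/47000 = 0
Collecting terms (coefficients in siemens):
  0.001924·V_1 - 0.00005556·V_3 = 0.01099
  0.00007683·V_3 - 0.00005556·V_1 = 0
Determinant D = (0.001924)(0.00007683) - (-0.00005556)(-0.00005556) = 0.0000001447
V_1 = [(0.01099)(0.00007683) - (-0.00005556)(0)]/D = 5.834 V
V_3 = [(0.001924)(0) - (0.01099)(-0.00005556)]/D = 4.219 V
I_R2 = (V_1 - V_2)/R2 = (5.834 - 0)/1300 = 0.004488 A
|I_R2| = 0.004488 A

Final answer: |I_R2| = 0.004488 A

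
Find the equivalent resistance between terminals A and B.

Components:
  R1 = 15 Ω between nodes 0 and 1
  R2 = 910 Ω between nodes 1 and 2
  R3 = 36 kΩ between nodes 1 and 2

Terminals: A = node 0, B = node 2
Reduce the network between node 0 (A) and node 2 (B) by series/parallel combination:
  Rp1 = R2 ‖ R3 (parallel, both between nodes 1 and 2) = 1/(1/910 + 1/36000) = 887.6 Ω
  Rs1 = R1 + Rp1 (series, joined only at node 1) = 15 + 887.6 = 902.6 Ω
R_eq = 902.6 Ω

Final answer: 902.6 Ω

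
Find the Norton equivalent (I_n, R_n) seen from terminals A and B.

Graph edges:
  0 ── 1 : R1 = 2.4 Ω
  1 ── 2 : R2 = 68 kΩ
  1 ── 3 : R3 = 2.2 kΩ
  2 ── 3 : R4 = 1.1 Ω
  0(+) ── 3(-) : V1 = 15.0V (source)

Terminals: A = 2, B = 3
Find the Thévenin equivalent first; then I_n = V_th/R_th and R_n = R_th.
Step 1 — V_th is the open-circuit voltage V_A - V_B (nothing connected across the terminals).
Nodal analysis, taking node 3 as the 0 V reference.
Source V1 fixes V_0 = 15 V.
KCL at each unknown node (sum of currents leaving = 0; resistances in Ω):
  Node 1: (V_1 - 15)/2.4 + (V_1 - V_2)/68000 + (V_1 - 0)/2200 = 0
  Node 2: (V_2 - V_1)/68000 + (V_2 - 0)/1.1 = 0
Collecting terms (coefficients in siemens):
  0.4171·V_1 - 0.00001471·V_2 = 6.25
  0.9091·V_2 - 0.00001471·V_1 = 0
Determinant D = (0.4171)(0.9091) - (-0.00001471)(-0.00001471) = 0.3792
V_1 = [(6.25)(0.9091) - (-0.00001471)(0)]/D = 14.98 V
V_2 = [(0.4171)(0) - (6.25)(-0.00001471)]/D = 0.0002424 V
V_th = V_2 - V_3 = 0.0002424 - 0 = 0.0002424 V
Step 2 — R_th: zero the source — replace V1 by a short circuit (node 3 merges into node 0) — and find the resistance seen between A (node 2) and B (node 0).
Reduce the network between node 2 (A) and node 0 (B) by series/parallel combination:
  Rp1 = R1 ‖ R3 (parallel, both between nodes 0 and 1) = 1/(1/2.4 + 1/2200) = 2.397 Ω
  Rs1 = R2 + Rp1 (series, joined only at node 1) = 68000 + 2.397 = 68000 Ω
  Rp2 = R4 ‖ Rs1 (parallel, both between nodes 0 and 2) = 1/(1/1.1 + 1/68000) = 1.1 Ω
R_th = 1.1 Ω
I_n = V_th/R_th = 0.0002424/1.1 = 0.0002203 A, and R_n = R_th = 1.1 Ω

Final answer: I_n = 0.0002203 A, R_n = 1.1 Ω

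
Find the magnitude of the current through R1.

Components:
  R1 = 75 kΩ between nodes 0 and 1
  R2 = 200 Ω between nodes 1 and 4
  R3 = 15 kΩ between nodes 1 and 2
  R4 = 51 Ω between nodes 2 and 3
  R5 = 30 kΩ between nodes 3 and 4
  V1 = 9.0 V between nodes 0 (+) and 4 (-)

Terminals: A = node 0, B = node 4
Nodal analysis, taking node 4 as the 0 V reference.
Source V1 fixes V_0 = 9 V.
KCL at each unknown node (sum of currents leaving = 0; resistances in Ω):
  Node 1: (V_1 - 9)/75000 + (V_1 - 0)/200 + (V_1 - V_2)/15000 = 0
  Node 2: (V_2 - V_1)/15000 + (V_2 - V_3)/51 = 0
  Node 3: (V_3 - V_2)/51 + (V_3 - 0)/30000 = 0
Collecting terms (coefficients in siemens):
  0.00508·V_1 - 0.00006667·V_2 = 0.00012
  0.01967·V_2 - 0.00006667·V_1 - 0.01961·V_3 = 0
  0.01964·V_3 - 0.01961·V_2 = 0
Solving these 3 simultaneous equations (Gaussian elimination) gives:
  V_1 = 0.02383 V, V_2 = 0.0159 V, V_3 = 0.01587 V
I_R1 = (V_0 - V_1)/R1 = (9 - 0.02383)/75000 = 0.0001197 A
|I_R1| = 0.0001197 A

Final answer: |I_R1| = 0.0001197 A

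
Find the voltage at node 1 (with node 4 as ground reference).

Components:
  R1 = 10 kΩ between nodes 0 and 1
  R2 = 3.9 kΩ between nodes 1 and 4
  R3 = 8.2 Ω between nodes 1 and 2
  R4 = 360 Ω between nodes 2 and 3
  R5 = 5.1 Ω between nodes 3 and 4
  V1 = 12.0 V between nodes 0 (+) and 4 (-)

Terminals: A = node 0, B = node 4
Nodal analysis, taking node 4 as the 0 V reference.
Source V1 fixes V_0 = 12 V.
KCL at each unknown node (sum of currents leaving = 0; resistances in Ω):
  Node 1: (V_1 - 12)/10000 + (V_1 - 0)/3900 + (V_1 - V_2)/8.2 = 0
  Node 2: (V_2 - V_1)/8.2 + (V_2 - V_3)/360 = 0
  Node 3: (V_3 - V_2)/360 + (V_3 - 0)/5.1 = 0
Collecting terms (coefficients in siemens):
  0.1223·V_1 - 0.122·V_2 = 0.0012
  0.1247·V_2 - 0.122·V_1 - 0.002778·V_3 = 0
  0.1989·V_3 - 0.002778·V_2 = 0
Solving these 3 simultaneous equations (Gaussian elimination) gives:
  V_1 = 0.3954 V, V_2 = 0.3867 V, V_3 = 0.005401 V
The requested potential is V_1 = 0.3954 V.

Final answer: V_1 = 0.3954 V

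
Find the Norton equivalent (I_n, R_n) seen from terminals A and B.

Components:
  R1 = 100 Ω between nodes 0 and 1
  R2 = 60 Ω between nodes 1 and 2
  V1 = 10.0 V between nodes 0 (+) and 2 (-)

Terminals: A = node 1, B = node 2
Find the Thévenin equivalent first; then I_n = V_th/R_th and R_n = R_th.
Step 1 — V_th is the open-circuit voltage V_A - V_B (nothing connected across the terminals).
Nodal analysis, taking node 2 as the 0 V reference.
Source V1 fixes V_0 = 10 V.
KCL at each unknown node (sum of currents leaving = 0; resistances in Ω):
  Node 1: (V_1 - 10)/100 + (V_1 - 0)/60 = 0
Collecting terms: 0.02667 × V_1 = 0.1  =>  V_1 = 3.75 V
V_th = V_1 - V_2 = 3.75 - 0 = 3.75 V
Step 2 — R_th: zero the source — replace V1 by a short circuit (node 2 merges into node 0) — and find the resistance seen between A (node 1) and B (node 0).
Reduce the network between node 1 (A) and node 0 (B) by series/parallel combination:
  Rp1 = R1 ‖ R2 (parallel, both between nodes 0 and 1) = 1/(1/100 + 1/60) = 37.5 Ω
R_th = 37.5 Ω
I_n = V_th/R_th = 3.75/37.5 = 0.1 A, and R_n = R_th = 37.5 Ω

Final answer: I_n = 0.1 A, R_n = 37.5 Ω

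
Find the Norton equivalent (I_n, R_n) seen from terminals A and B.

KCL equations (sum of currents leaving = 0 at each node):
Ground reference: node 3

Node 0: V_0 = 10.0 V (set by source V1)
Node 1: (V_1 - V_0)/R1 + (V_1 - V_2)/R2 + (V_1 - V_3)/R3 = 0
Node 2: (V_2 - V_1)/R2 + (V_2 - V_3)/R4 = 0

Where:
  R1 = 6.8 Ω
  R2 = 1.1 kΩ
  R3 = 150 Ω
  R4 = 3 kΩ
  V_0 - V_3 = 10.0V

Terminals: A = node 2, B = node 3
Find the Thévenin equivalent first; then I_n = V_th/R_th and R_n = R_th.
Step 1 — V_th is the open-circuit voltage V_A - V_B (nothing connected across the terminals).
Nodal analysis, taking node 3 as the 0 V reference.
Source V1 fixes V_0 = 10 V.
KCL at each unknown node (sum of currents leaving = 0; resistances in Ω):
  Node 1: (V_1 - 10)/6.8 + (V_1 - V_2)/1100 + (V_1 - 0)/150 = 0
  Node 2: (V_2 - V_1)/1100 + (V_2 - 0)/3000 = 0
Collecting terms (coefficients in siemens):
  0.1546·V_1 - 0.0009091·V_2 = 1.471
  0.001242·V_2 - 0.0009091·V_1 = 0
Determinant D = (0.1546)(0.001242) - (-0.0009091)(-0.0009091) = 0.0001913
V_1 = [(1.471)(0.001242) - (-0.0009091)(0)]/D = 9.551 V
V_2 = [(0.1546)(0) - (1.471)(-0.0009091)]/D = 6.989 V
V_th = V_2 - V_3 = 6.989 - 0 = 6.989 V
Step 2 — R_th: zero the source — replace V1 by a short circuit (node 3 merges into node 0) — and find the resistance seen between A (node 2) and B (node 0).
Reduce the network between node 2 (A) and node 0 (B) by series/parallel combination:
  Rp1 = R1 ‖ R3 (parallel, both between nodes 0 and 1) = 1/(1/6.8 + 1/150) = 6.505 Ω
  Rs1 = R2 + Rp1 (series, joined only at node 1) = 1100 + 6.505 = 1107 Ω
  Rp2 = R4 ‖ Rs1 (parallel, both between nodes 0 and 2) = 1/(1/3000 + 1/1107) = 808.4 Ω
R_th = 808.4 Ω
I_n = V_th/R_th = 6.989/808.4 = 0.008646 A, and R_n = R_th = 808.4 Ω

Final answer: I_n = 0.008646 A, R_n = 808.4 Ω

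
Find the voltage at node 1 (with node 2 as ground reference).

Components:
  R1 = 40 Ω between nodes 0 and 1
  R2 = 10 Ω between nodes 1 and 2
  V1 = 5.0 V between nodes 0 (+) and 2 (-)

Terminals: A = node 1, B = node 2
Nodal analysis, taking node 2 as the 0 V reference.
Source V1 fixes V_0 = 5 V.
KCL at each unknown node (sum of currents leaving = 0; resistances in Ω):
  Node 1: (V_1 - 5)/40 + (V_1 - 0)/10 = 0
Collecting terms: 0.125 × V_1 = 0.125  =>  V_1 = 1 V
The requested potential is V_1 = 1 V.

Final answer: V_1 = 1 V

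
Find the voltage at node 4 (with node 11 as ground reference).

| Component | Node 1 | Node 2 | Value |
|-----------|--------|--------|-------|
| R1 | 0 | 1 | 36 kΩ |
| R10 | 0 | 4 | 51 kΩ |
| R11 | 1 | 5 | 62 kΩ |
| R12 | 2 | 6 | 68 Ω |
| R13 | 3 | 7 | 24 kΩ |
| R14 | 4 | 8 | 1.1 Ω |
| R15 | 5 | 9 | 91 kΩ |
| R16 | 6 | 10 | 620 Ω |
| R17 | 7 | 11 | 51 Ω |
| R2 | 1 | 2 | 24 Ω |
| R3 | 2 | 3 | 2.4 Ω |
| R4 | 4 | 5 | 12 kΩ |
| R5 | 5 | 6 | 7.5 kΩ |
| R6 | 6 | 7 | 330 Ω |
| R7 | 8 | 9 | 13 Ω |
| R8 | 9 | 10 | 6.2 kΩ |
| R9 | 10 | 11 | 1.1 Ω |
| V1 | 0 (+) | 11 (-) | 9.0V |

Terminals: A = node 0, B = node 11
Nodal analysis, taking node 11 as the 0 V reference.
Source V1 fixes V_0 = 9 V.
KCL at each unknown node (sum of currents leaving = 0; resistances in Ω):
  Node 1: (V_1 - 9)/36000 + (V_1 - V_2)/24 + (V_1 - V_5)/62000 = 0
  Node 2: (V_2 - V_1)/24 + (V_2 - V_3)/2.4 + (V_2 - V_6)/68 = 0
  Node 3: (V_3 - V_2)/2.4 + (V_3 - V_7)/24000 = 0
  Node 4: (V_4 - V_5)/12000 + (V_4 - 9)/51000 + (V_4 - V_8)/1.1 = 0
  Node 5: (V_5 - V_4)/12000 + (V_5 - V_6)/7500 + (V_5 - V_1)/62000 + (V_5 - V_9)/91000 = 0
  Node 6: (V_6 - V_5)/7500 + (V_6 - V_7)/330 + (V_6 - V_2)/68 + (V_6 - V_10)/620 = 0
  Node 7: (V_7 - V_6)/330 + (V_7 - V_3)/24000 + (V_7 - 0)/51 = 0
  Node 8: (V_8 - V_9)/13 + (V_8 - V_4)/1.1 = 0
  Node 9: (V_9 - V_8)/13 + (V_9 - V_10)/6200 + (V_9 - V_5)/91000 = 0
  Node 10: (V_10 - V_9)/6200 + (V_10 - 0)/1.1 + (V_10 - V_6)/620 = 0
Collecting terms (coefficients in siemens):
  0.04171·V_1 - 0.04167·V_2 - 0.00001613·V_5 = 0.00025
  0.473·V_2 - 0.04167·V_1 - 0.4167·V_3 - 0.01471·V_6 = 0
  0.4167·V_3 - 0.4167·V_2 - 0.00004167·V_7 = 0
  0.9092·V_4 - 0.00008333·V_5 - 0.9091·V_8 = 0.0001765
  0.0002438·V_5 - 0.00001613·V_1 - 0.00008333·V_4 - 0.0001333·V_6 - 0.00001099·V_9 = 0
  0.01948·V_6 - 0.01471·V_2 - 0.0001333·V_5 - 0.00303·V_7 - 0.001613·V_10 = 0
  0.02268·V_7 - 0.00004167·V_3 - 0.00303·V_6 = 0
  0.986·V_8 - 0.9091·V_4 - 0.07692·V_9 = 0
  0.0771·V_9 - 0.00001099·V_5 - 0.07692·V_8 - 0.0001613·V_10 = 0
  0.9109·V_10 - 0.001613·V_6 - 0.0001613·V_9 = 0
Solving these 10 simultaneous equations (Gaussian elimination) gives:
  V_1 = 0.09017 V, V_2 = 0.08413 V, V_3 = 0.08413 V, V_4 = 0.7575 V
  V_5 = 0.3358 V, V_6 = 0.06725 V, V_7 = 0.009139 V, V_8 = 0.7574 V
  V_9 = 0.7557 V, V_10 = 0.0002529 V
The requested potential is V_4 = 0.7575 V.

Final answer: V_4 = 0.7575 V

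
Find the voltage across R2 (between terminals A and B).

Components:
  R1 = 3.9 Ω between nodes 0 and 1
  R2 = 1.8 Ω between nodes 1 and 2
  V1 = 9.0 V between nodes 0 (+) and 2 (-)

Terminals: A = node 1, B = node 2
R1 and R2 are in series across V1 (node 0 → node 1 → node 2), and the output A–B is taken across R2, so this is a voltage divider.
Series current: I = V1/(R1 + R2) = 9/(3.9 + 1.8) = 9/5.7 = 1.579 A
V_R2 = I × R2 = V1 × R2/(R1 + R2) = 9 × 1.8/5.7 = 2.842 V

Final answer: 2.842 V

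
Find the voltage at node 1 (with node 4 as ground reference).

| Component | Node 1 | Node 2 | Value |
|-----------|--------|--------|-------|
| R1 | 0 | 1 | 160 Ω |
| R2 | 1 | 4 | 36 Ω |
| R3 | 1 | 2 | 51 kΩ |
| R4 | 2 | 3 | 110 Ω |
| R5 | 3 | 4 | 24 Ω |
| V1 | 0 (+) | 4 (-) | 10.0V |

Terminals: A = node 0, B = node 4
Nodal analysis, taking node 4 as the 0 V reference.
Source V1 fixes V_0 = 10 V.
KCL at each unknown node (sum of currents leaving = 0; resistances in Ω):
  Node 1: (V_1 - 10)/160 + (V_1 - 0)/36 + (V_1 - V_2)/51000 = 0
  Node 2: (V_2 - V_1)/51000 + (V_2 - V_3)/110 = 0
  Node 3: (V_3 - V_2)/110 + (V_3 - 0)/24 = 0
Collecting terms (coefficients in siemens):
  0.03405·V_1 - 0.00001961·V_2 = 0.0625
  0.009111·V_2 - 0.00001961·V_1 - 0.009091·V_3 = 0
  0.05076·V_3 - 0.009091·V_2 = 0
Solving these 3 simultaneous equations (Gaussian elimination) gives:
  V_1 = 1.836 V, V_2 = 0.004811 V, V_3 = 0.0008616 V
The requested potential is V_1 = 1.836 V.

Final answer: V_1 = 1.836 V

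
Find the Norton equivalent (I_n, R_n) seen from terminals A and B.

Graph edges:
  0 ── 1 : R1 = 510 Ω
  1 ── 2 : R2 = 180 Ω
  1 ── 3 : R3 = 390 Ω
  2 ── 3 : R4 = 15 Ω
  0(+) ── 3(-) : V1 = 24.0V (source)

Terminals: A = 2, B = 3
Find the Thévenin equivalent first; then I_n = V_th/R_th and R_n = R_th.
Step 1 — V_th is the open-circuit voltage V_A - V_B (nothing connected across the terminals).
Nodal analysis, taking node 3 as the 0 V reference.
Source V1 fixes V_0 = 24 V.
KCL at each unknown node (sum of currents leaving = 0; resistances in Ω):
  Node 1: (V_1 - 24)/510 + (V_1 - V_2)/180 + (V_1 - 0)/390 = 0
  Node 2: (V_2 - V_1)/180 + (V_2 - 0)/15 = 0
Collecting terms (coefficients in siemens):
  0.01008·V_1 - 0.005556·V_2 = 0.04706
  0.07222·V_2 - 0.005556·V_1 = 0
Determinant D = (0.01008)(0.07222) - (-0.005556)(-0.005556) = 0.0006972
V_1 = [(0.04706)(0.07222) - (-0.005556)(0)]/D = 4.875 V
V_2 = [(0.01008)(0) - (0.04706)(-0.005556)]/D = 0.375 V
V_th = V_2 - V_3 = 0.375 - 0 = 0.375 V
Step 2 — R_th: zero the source — replace V1 by a short circuit (node 3 merges into node 0) — and find the resistance seen between A (node 2) and B (node 0).
Reduce the network between node 2 (A) and node 0 (B) by series/parallel combination:
  Rp1 = R1 ‖ R3 (parallel, both between nodes 0 and 1) = 1/(1/510 + 1/390) = 221 Ω
  Rs1 = R2 + Rp1 (series, joined only at node 1) = 180 + 221 = 401 Ω
  Rp2 = R4 ‖ Rs1 (parallel, both between nodes 0 and 2) = 1/(1/15 + 1/401) = 14.46 Ω
R_th = 14.46 Ω
I_n = V_th/R_th = 0.375/14.46 = 0.02594 A, and R_n = R_th = 14.46 Ω

Final answer: I_n = 0.02594 A, R_n = 14.46 Ω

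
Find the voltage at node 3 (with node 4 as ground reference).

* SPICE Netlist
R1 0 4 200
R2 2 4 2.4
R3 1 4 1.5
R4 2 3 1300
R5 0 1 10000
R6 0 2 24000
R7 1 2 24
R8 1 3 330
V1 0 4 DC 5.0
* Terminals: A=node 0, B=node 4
Nodal analysis, taking node 4 as the 0 V reference.
Source V1 fixes V_0 = 5 V.
KCL at each unknown node (sum of currents leaving = 0; resistances in Ω):
  Node 1: (V_1 - 0)/1.5 + (V_1 - 5)/10000 + (V_1 - V_2)/24 + (V_1 - V_3)/330 = 0
  Node 2: (V_2 - 0)/2.4 + (V_2 - V_3)/1300 + (V_2 - 5)/24000 + (V_2 - V_1)/24 = 0
  Node 3: (V_3 - V_2)/1300 + (V_3 - V_1)/330 = 0
Collecting terms (coefficients in siemens):
  0.7115·V_1 - 0.04167·V_2 - 0.00303·V_3 = 0.0005
  0.4591·V_2 - 0.04167·V_1 - 0.0007692·V_3 = 0.0002083
  0.0038·V_3 - 0.00303·V_1 - 0.0007692·V_2 = 0
Solving these 3 simultaneous equations (Gaussian elimination) gives:
  V_1 = 0.0007363 V, V_2 = 0.0005217 V, V_3 = 0.0006928 V
The requested potential is V_3 = 0.0006928 V.

Final answer: V_3 = 0.0006928 V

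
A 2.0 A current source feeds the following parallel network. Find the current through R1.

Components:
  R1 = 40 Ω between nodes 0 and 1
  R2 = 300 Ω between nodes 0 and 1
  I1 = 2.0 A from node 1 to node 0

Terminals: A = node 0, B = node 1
All resistors sit directly between nodes 0 and 1, so they are in parallel and share one voltage V; the full source current 2 A splits among them.
1/R_par = 1/40 + 1/300 = 0.02833 S  =>  R_par = 35.29 Ω
V = I × R_par = 2 × 35.29 = 70.59 V
I_R1 = V/R1 = 70.59/40 = 1.765 A

Final answer: 1.765 A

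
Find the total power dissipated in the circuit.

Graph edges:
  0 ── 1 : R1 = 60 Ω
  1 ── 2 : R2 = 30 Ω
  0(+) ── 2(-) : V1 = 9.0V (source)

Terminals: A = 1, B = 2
Nodal analysis, taking node 2 as the 0 V reference.
Source V1 fixes V_0 = 9 V.
KCL at each unknown node (sum of currents leaving = 0; resistances in Ω):
  Node 1: (V_1 - 9)/60 + (V_1 - 0)/30 = 0
Collecting terms: 0.05 × V_1 = 0.15  =>  V_1 = 3 V
Power in each resistor, P = (ΔV)²/R:
  P_R1 = (9 - 3)²/60 = 0.6 W
  P_R2 = (3 - 0)²/30 = 0.3 W
P_total = P_R1 + P_R2 = 0.9 W

Final answer: 0.9 W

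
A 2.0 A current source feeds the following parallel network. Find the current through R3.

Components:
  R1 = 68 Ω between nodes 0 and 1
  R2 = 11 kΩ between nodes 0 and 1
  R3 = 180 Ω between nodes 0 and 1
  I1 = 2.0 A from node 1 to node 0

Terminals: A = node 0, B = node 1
All resistors sit directly between nodes 0 and 1, so they are in parallel and share one voltage V; the full source current 2 A splits among them.
1/R_par = 1/68 + 1/11000 + 1/180 = 0.02035 S  =>  R_par = 49.13 Ω
V = I × R_par = 2 × 49.13 = 98.27 V
I_R3 = V/R3 = 98.27/180 = 0.5459 A

Final answer: 0.5459 A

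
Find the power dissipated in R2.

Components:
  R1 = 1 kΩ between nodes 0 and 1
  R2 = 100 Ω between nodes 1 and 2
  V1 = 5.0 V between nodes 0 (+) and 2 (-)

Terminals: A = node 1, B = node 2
Nodal analysis, taking node 2 as the 0 V reference.
Source V1 fixes V_0 = 5 V.
KCL at each unknown node (sum of currents leaving = 0; resistances in Ω):
  Node 1: (V_1 - 5)/1000 + (V_1 - 0)/100 = 0
Collecting terms: 0.011 × V_1 = 0.005  =>  V_1 = 0.4545 V
I_R2 = (V_1 - V_2)/R2 = (0.4545 - 0)/100 = 0.004545 A
P_R2 = I_R2² × R2 = (0.004545)² × 100 = 0.002066 W

Final answer: 0.002066 W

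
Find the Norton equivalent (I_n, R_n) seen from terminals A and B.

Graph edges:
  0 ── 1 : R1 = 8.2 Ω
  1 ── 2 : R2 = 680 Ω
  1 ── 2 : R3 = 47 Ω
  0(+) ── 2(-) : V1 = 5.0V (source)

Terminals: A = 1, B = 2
Find the Thévenin equivalent first; then I_n = V_th/R_th and R_n = R_th.
Step 1 — V_th is the open-circuit voltage V_A - V_B (nothing connected across the terminals).
Nodal analysis, taking node 2 as the 0 V reference.
Source V1 fixes V_0 = 5 V.
KCL at each unknown node (sum of currents leaving = 0; resistances in Ω):
  Node 1: (V_1 - 5)/8.2 + (V_1 - 0)/680 + (V_1 - 0)/47 = 0
Collecting terms: 0.1447 × V_1 = 0.6098  =>  V_1 = 4.214 V
V_th = V_1 - V_2 = 4.214 - 0 = 4.214 V
Step 2 — R_th: zero the source — replace V1 by a short circuit (node 2 merges into node 0) — and find the resistance seen between A (node 1) and B (node 0).
Reduce the network between node 1 (A) and node 0 (B) by series/parallel combination:
  Rp1 = R1 ‖ R2 ‖ R3 (parallel, all between nodes 0 and 1) = 1/(1/8.2 + 1/680 + 1/47) = 6.911 Ω
R_th = 6.911 Ω
I_n = V_th/R_th = 4.214/6.911 = 0.6098 A, and R_n = R_th = 6.911 Ω

Final answer: I_n = 0.6098 A, R_n = 6.911 Ω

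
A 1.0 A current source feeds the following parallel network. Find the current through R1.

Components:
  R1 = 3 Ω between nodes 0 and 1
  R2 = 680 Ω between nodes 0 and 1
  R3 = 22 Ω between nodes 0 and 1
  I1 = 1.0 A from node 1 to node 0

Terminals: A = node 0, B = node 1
All resistors sit directly between nodes 0 and 1, so they are in parallel and share one voltage V; the full source current 1 A splits among them.
1/R_par = 1/3 + 1/680 + 1/22 = 0.3803 S  =>  R_par = 2.63 Ω
V = I × R_par = 1 × 2.63 = 2.63 V
I_R1 = V/R1 = 2.63/3 = 0.8766 A

Final answer: 0.8766 A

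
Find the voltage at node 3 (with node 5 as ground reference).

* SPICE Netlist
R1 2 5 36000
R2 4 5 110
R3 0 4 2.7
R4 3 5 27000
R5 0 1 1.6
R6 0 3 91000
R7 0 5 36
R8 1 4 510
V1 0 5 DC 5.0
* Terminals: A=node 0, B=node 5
Nodal analysis, taking node 5 as the 0 V reference.
Source V1 fixes V_0 = 5 V.
KCL at each unknown node (sum of currents leaving = 0; resistances in Ω):
  Node 1: (V_1 - 5)/1.6 + (V_1 - V_4)/510 = 0
  Node 2: (V_2 - 0)/36000 = 0
  Node 3: (V_3 - 0)/27000 + (V_3 - 5)/91000 = 0
  Node 4: (V_4 - 0)/110 + (V_4 - 5)/2.7 + (V_4 - V_1)/510 = 0
Collecting terms (coefficients in siemens):
  0.627·V_1 - 0.001961·V_4 = 3.125
  0.00002778·V_2 = 0
  0.00004803·V_3 = 0.00005495
  0.3814·V_4 - 0.001961·V_1 = 1.852
Solving these 4 simultaneous equations (Gaussian elimination) gives:
  V_1 = 5 V, V_2 = 0 V, V_3 = 1.144 V, V_4 = 4.881 V
The requested potential is V_3 = 1.144 V.

Final answer: V_3 = 1.144 V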